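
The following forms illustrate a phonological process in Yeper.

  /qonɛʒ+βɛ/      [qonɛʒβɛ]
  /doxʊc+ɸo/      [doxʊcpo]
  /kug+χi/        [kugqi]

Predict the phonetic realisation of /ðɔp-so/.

The data show progressive manner assimilation: /ɸ/ → [p] after /c/; /χ/ → [q] after /g/. In each pair only manner changes, matching the preceding consonant, while place and voice stay constant.
Nothing changes in [qonɛʒβɛ]: there the adjacent consonants already agree in manner (/β/ and /ʒ/ are both fricatives), so this form is consistent with the same rule.
/s/ is a voiceless alveolar fricative. The preceding trigger /p/ is a stop, so /s/ must become a stop as well.
Changing only its manner to stop gives [t] — the voiceless alveolar stop.

[ðɔpto]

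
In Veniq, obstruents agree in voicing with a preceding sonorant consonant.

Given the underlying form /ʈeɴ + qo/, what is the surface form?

[ʈeɴɢo]

The rule targets /q/ (voiceless uvular stop), which sits after the trigger /ɴ/ (voiced).
Changing only its voicing to voiced gives [ɢ] — the voiced uvular stop.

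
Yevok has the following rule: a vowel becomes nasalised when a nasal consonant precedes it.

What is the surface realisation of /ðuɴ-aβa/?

[ðuɴãβa]

/a/ sits next to the nasal /ɴ/ and is therefore nasalised to [ã].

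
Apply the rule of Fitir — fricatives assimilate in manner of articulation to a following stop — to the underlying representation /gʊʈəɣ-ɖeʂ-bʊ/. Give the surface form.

[gʊʈəgɖeʈbʊ]

/ɣ/ is a voiced velar fricative. The following trigger /ɖ/ is a stop, so /ɣ/ must become a stop as well.
A voiced velar stop is [g], so the surface segment is [g].
At the second juncture, /ʂ/ likewise becomes [ʈ] adjacent to /b/.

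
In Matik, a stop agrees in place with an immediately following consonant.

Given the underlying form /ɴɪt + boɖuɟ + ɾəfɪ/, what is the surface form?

/t/ is a voiceless alveolar stop. The following trigger /b/ is bilabial, so /t/ must become bilabial as well.
The voiceless bilabial stop is [p], so /t/ → [p].
At the second juncture, /ɟ/ likewise becomes [d] adjacent to /ɾ/.

[ɴɪpboɖudɾəfɪ]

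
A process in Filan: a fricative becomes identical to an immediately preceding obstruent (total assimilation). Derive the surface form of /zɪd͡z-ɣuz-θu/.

[zɪd͡zd͡zuzzu]

/ɣ/ is the segment targeted by the rule; it sits immediately after /d͡z/, so it assimilates completely and surfaces as [d͡z].
At the second juncture, /θ/ likewise becomes [z] adjacent to /z/.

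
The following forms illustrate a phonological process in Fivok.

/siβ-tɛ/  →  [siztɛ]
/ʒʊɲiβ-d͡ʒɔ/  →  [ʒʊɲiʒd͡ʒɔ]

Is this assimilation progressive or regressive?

Comparing underlying and surface forms, /β/ → [z] is the alternation; the neighbouring /t/ is constant.
/β/ is bilabial while /t/ is alveolar; the output [z] is alveolar, matching the trigger — so the feature that spreads is place.
The other alternating form patterns the same way: /β/ → [ʒ] before /d͡ʒ/ (bilabial → postalveolar, matching postalveolar) — only place changes, and always toward the following segment.
The trigger is the following segment, so the direction is regressive (anticipatory).

regressive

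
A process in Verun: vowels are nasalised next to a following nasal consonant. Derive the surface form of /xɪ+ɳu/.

/ɪ/ sits next to the nasal /ɳ/ and is therefore nasalised to [ɪ̃].

[xɪ̃ɳu]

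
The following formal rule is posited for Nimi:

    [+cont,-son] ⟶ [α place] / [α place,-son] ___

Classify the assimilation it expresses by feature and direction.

progressive place assimilation

The shared variable α links the value of the place features (abbreviated [place]) on the target to the same value on the neighbouring segment, so place is the feature that assimilates.
The conditioning segment sits to the left of the focus bar, meaning the trigger precedes the segment that changes — progressive assimilation.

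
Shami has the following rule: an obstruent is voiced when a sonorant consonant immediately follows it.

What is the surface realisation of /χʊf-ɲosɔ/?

The rule targets /f/ (voiceless labiodental fricative), which sits before the trigger /ɲ/ (voiced).
A voiced labiodental fricative is [v], so the surface segment is [v].

[χʊvɲosɔ]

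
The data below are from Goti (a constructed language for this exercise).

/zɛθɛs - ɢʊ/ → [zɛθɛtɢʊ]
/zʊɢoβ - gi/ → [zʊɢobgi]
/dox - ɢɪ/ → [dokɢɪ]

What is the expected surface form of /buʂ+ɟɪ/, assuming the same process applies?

The data show regressive manner assimilation: /s/ → [t] before /ɢ/; /β/ → [b] before /g/; /x/ → [k] before /ɢ/. In each pair only manner changes, matching the following consonant, while place and voice stay constant.
The rule targets /ʂ/ (voiceless retroflex fricative), which sits before the trigger /ɟ/ (stop).
A voiceless retroflex stop is [ʈ], so the surface segment is [ʈ].

[buʈɟɪ]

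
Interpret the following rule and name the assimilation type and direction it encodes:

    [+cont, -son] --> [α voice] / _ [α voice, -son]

The rule copies [voice] from the environment onto the target, so the assimilating feature is voicing.
Since the environment is written after the underscore, the trigger follows the target; the direction is regressive.

regressive voicing assimilation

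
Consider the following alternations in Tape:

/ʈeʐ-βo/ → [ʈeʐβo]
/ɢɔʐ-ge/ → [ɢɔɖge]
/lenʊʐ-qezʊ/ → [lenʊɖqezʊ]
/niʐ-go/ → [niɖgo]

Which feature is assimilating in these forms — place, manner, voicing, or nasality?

Comparing underlying and surface forms, /ʐ/ → [ɖ] is the alternation; the neighbouring /g/ is constant.
/ʐ/ is a fricative while /g/ is a stop; the output [ɖ] is a stop, matching the trigger — so the feature that spreads is manner.
The same holds elsewhere in the data: /ʐ/ → [ɖ] before /q/ (fricative → stop, matching a stop) — only manner changes, and always toward the following segment.
Nothing changes in [ʈeʐβo]: there the adjacent consonants already agree in manner (/ʐ/ and /β/ are both fricatives), so this form is consistent with the same rule.

manner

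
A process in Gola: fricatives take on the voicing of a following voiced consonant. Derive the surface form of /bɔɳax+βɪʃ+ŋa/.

The rule targets /x/ (voiceless velar fricative), which sits before the trigger /β/ (voiced).
A voiced velar fricative is [ɣ], so the surface segment is [ɣ].
The same rule applies at the second boundary: /ʃ/ → [ʒ] next to /ŋ/.

[bɔɳaɣβɪʒŋa]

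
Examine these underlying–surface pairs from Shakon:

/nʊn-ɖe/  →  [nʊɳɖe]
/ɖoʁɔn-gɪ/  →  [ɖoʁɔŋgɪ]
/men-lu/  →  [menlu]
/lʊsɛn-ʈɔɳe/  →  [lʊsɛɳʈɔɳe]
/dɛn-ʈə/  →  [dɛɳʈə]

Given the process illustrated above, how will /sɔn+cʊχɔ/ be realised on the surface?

The data show regressive place assimilation: /n/ → [ɳ] before /ɖ/; /n/ → [ŋ] before /g/; /n/ → [ɳ] before /ʈ/. In each pair only place changes, matching the following consonant, while manner and voice stay constant.
No alternation appears in [menlu]: there the adjacent consonants already agree in place (/n/ and /l/ are both alveolar), so this form is consistent with the same rule.
The rule targets /n/ (voiced alveolar nasal), which sits before the trigger /c/ (palatal).
The voiced palatal nasal is [ɲ], so /n/ → [ɲ].

[sɔɲcʊχɔ]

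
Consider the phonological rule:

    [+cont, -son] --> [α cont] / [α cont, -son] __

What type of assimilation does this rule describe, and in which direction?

The rule copies [cont] (continuancy) from the environment onto the target fricatives; since [±cont] encodes the stop/fricative manner contrast, the assimilating dimension is manner.
Since the environment is written before the underscore, the trigger precedes the target; the direction is progressive.

progressive manner assimilation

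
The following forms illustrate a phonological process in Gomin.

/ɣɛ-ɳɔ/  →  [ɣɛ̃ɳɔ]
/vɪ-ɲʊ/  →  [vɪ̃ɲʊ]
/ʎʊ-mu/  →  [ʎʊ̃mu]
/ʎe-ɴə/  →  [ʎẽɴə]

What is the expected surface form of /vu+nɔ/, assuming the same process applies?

The data show regressive nasality assimilation (vowel nasalisation): /ɛ/ → [ɛ̃] before /ɳ/; /ɪ/ → [ɪ̃] before /ɲ/; /ʊ/ → [ʊ̃] before /m/; /e/ → [ẽ] before /ɴ/ — a vowel is nasalised by an immediately following nasal consonant.
The vowel /u/ is adjacent to the following nasal /n/, so it acquires [+nasal] and surfaces as [ũ].

[vũnɔ]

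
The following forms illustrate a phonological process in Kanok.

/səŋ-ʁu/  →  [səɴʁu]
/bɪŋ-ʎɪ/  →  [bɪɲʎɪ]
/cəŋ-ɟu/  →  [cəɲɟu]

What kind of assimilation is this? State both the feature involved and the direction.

Underlying /ŋ/ is realised as [ɴ] next to /ʁ/; /ʁ/ itself does not change.
The change velar → uvular matches the place of the following /ʁ/, identifying this as place assimilation.
Manner and voice are unchanged, so the assimilation is partial, not total.
The same holds elsewhere in the data: /ŋ/ → [ɲ] before /ʎ/ (velar → palatal, matching palatal); /ŋ/ → [ɲ] before /ɟ/ (velar → palatal, matching palatal) — only place changes, and always toward the following segment.
The trigger is the following segment, so the direction is regressive (anticipatory).

regressive place assimilation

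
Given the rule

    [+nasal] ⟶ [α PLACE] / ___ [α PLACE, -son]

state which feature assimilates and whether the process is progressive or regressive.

regressive place assimilation

The shared variable α links the value of the place features (abbreviated [PLACE]) on the target to the same value on the neighbouring segment, so place is the feature that assimilates.
The conditioning segment sits to the right of the focus bar, meaning the trigger follows the segment that changes — regressive assimilation.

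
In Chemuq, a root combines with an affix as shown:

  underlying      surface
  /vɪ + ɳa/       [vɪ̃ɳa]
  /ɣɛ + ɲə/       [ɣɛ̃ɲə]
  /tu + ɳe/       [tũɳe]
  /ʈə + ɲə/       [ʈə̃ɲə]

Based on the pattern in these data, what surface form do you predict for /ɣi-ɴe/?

[ɣĩɴe]

The data show regressive nasality assimilation (vowel nasalisation): /ɪ/ → [ɪ̃] before /ɳ/; /ɛ/ → [ɛ̃] before /ɲ/; /u/ → [ũ] before /ɳ/; /ə/ → [ə̃] before /ɲ/ — a vowel is nasalised by an immediately following nasal consonant.
The vowel /i/ is adjacent to the following nasal /ɴ/, so it acquires [+nasal] and surfaces as [ĩ].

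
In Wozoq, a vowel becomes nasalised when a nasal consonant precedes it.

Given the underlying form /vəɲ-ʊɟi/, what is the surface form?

The vowel /ʊ/ is adjacent to the preceding nasal /ɲ/, so it acquires [+nasal] and surfaces as [ʊ̃].

[vəɲʊ̃ɟi]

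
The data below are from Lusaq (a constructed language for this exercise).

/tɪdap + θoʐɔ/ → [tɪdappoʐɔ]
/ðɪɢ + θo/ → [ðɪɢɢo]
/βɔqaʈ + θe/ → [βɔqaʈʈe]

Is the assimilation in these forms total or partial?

total assimilation

Comparing underlying and surface forms, /θ/ → [p] is the alternation; the neighbouring /p/ is constant.
The output [p] is identical to the trigger /p/ — every feature (place, manner, voicing) has been copied — so this is total assimilation.
The remaining alternations confirm this: /θ/ → [ɢ] after /ɢ/; /θ/ → [ʈ] after /ʈ/ — in each case the output is a copy of the preceding consonant.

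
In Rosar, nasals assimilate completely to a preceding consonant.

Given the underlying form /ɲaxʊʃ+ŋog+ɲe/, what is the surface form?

[ɲaxʊʃʃogge]

/ŋ/ is the segment targeted by the rule; it sits immediately after /ʃ/, so it assimilates completely and surfaces as [ʃ].
The same rule applies at the second boundary: /ɲ/ → [g] next to /g/.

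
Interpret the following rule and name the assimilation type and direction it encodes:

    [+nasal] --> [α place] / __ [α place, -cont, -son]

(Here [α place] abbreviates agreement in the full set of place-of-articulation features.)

regressive place assimilation

The rule copies the place features (abbreviated [place]) from the environment onto the target, so the assimilating feature is place.
The conditioning segment sits to the right of the focus bar, meaning the trigger follows the segment that changes — regressive assimilation.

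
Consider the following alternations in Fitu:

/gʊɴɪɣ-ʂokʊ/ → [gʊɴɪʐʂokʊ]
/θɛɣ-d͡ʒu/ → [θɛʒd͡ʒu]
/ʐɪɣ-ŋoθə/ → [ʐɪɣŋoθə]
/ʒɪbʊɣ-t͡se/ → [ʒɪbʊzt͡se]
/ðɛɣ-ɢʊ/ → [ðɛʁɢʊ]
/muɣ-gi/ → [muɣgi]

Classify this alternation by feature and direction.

Underlying /ɣ/ is realised as [ʐ] next to /ʂ/; /ʂ/ itself does not change.
The change velar → retroflex matches the place of the following /ʂ/, identifying this as place assimilation.
Manner and voice are unchanged, so the assimilation is partial, not total.
The same holds elsewhere in the data: /ɣ/ → [ʒ] before /d͡ʒ/ (velar → postalveolar, matching postalveolar); /ɣ/ → [z] before /t͡s/ (velar → alveolar, matching alveolar); /ɣ/ → [ʁ] before /ɢ/ (velar → uvular, matching uvular) — only place changes, and always toward the following segment.
Nothing changes in [ʐɪɣŋoθə], [muɣgi]: there the adjacent consonants already agree in place (/ɣ/ and /ŋ/ are both velar; /ɣ/ and /g/ are both velar), so these forms are consistent with the same rule.
Since the segment that changes precedes the conditioning segment, the assimilation is regressive.

regressive place assimilation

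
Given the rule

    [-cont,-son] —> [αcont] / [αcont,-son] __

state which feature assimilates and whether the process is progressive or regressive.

progressive manner assimilation

The rule copies [cont] (continuancy) from the environment onto the target stops; since [±cont] encodes the stop/fricative manner contrast, the assimilating dimension is manner.
The conditioning segment sits to the left of the focus bar, meaning the trigger precedes the segment that changes — progressive assimilation.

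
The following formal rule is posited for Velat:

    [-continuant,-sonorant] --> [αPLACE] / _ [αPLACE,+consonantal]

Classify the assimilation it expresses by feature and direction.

The shared variable α links the value of the place features (abbreviated [PLACE]) on the target to the same value on the neighbouring segment, so place is the feature that assimilates.
Since the environment is written after the underscore, the trigger follows the target; the direction is regressive.

regressive place assimilation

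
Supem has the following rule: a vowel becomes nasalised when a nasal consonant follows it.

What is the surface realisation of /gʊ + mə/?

/ʊ/ sits next to the nasal /m/ and is therefore nasalised to [ʊ̃].

[gʊ̃mə]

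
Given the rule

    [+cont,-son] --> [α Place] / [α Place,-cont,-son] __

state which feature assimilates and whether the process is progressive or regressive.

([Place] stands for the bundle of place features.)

The shared variable α links the value of the place features (abbreviated [Place]) on the target to the same value on the neighbouring segment, so place is the feature that assimilates.
Since the environment is written before the underscore, the trigger precedes the target; the direction is progressive.

progressive place assimilation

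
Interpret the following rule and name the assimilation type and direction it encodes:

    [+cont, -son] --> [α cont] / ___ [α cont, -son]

regressive manner assimilation

The rule copies [cont] (continuancy) from the environment onto the target fricatives; since [±cont] encodes the stop/fricative manner contrast, the assimilating dimension is manner.
The conditioning segment sits to the right of the focus bar, meaning the trigger follows the segment that changes — regressive assimilation.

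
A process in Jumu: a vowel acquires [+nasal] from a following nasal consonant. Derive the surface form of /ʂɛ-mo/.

[ʂɛ̃mo]

The vowel /ɛ/ is adjacent to the following nasal /m/, so it acquires [+nasal] and surfaces as [ɛ̃].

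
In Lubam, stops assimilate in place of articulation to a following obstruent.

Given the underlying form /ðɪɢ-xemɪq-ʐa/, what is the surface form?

/ɢ/ is a voiced uvular stop. The following trigger /x/ is velar, so /ɢ/ must become velar as well.
The voiced velar stop is [g], so /ɢ/ → [g].
The same rule applies at the second boundary: /q/ → [ʈ] next to /ʐ/.

[ðɪgxemɪʈʐa]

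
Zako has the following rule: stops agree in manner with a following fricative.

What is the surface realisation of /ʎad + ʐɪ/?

[ʎazʐɪ]

The rule targets /d/ (voiced alveolar stop), which sits before the trigger /ʐ/ (fricative).
Changing only its manner to fricative gives [z] — the voiced alveolar fricative.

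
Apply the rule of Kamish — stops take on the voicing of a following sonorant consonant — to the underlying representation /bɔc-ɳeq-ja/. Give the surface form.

[bɔɟɳeɢja]

/c/ is a voiceless palatal stop. The following trigger /ɳ/ is voiced, so /c/ must become voiced as well.
A voiced palatal stop is [ɟ], so the surface segment is [ɟ].
The same rule applies at the second boundary: /q/ → [ɢ] next to /j/.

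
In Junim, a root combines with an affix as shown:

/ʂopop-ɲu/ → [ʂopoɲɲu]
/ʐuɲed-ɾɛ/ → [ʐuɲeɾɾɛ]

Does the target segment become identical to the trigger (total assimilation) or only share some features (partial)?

The segment that alternates is /p/, which surfaces as [ɲ] when adjacent to /ɲ/.
The output [ɲ] is identical to the trigger /ɲ/ — every feature (place, manner, voicing) has been copied — so this is total assimilation.
The remaining alternation confirms this: /d/ → [ɾ] before /ɾ/ — in each case the output is a copy of the following consonant.

total assimilation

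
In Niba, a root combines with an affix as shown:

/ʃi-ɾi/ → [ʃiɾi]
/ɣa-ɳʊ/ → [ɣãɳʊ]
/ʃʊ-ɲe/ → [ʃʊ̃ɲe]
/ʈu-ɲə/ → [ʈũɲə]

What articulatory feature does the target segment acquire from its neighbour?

The vowel /a/ surfaces as nasalised [ã] next to the following nasal /ɳ/ — it has acquired the [+nasal] feature of its neighbour.
Likewise in the remaining data: /ʊ/ → [ʊ̃] before /ɲ/; /u/ → [ũ] before /ɲ/ — each time a vowel is nasalised next to a following nasal.
No change occurs in [ʃiɾi] because the vowel at the boundary is adjacent to an oral consonant, not a nasal (/i/ next to /ɾ/).

nasality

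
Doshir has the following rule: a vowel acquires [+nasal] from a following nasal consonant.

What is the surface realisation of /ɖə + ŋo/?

[ɖə̃ŋo]

/ə/ sits next to the nasal /ŋ/ and is therefore nasalised to [ə̃].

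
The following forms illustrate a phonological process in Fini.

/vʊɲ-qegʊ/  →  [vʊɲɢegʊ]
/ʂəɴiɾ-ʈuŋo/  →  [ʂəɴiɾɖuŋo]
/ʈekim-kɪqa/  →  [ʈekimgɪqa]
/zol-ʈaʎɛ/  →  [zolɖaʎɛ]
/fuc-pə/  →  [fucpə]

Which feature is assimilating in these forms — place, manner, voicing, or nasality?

The segment that alternates is /q/, which surfaces as [ɢ] when adjacent to /ɲ/.
/q/ is voiceless while /ɲ/ is voiced; the output [ɢ] is voiced, matching the trigger — so the feature that spreads is voicing.
The same holds elsewhere in the data: /ʈ/ → [ɖ] after /ɾ/ (voiceless → voiced, matching voiced); /k/ → [g] after /m/ (voiceless → voiced, matching voiced); /ʈ/ → [ɖ] after /l/ (voiceless → voiced, matching voiced) — only voicing changes, and always toward the preceding segment.
Nothing changes in [fucpə]: there the adjacent consonants already agree in voicing (/p/ and /c/ are both voiceless), so this form is consistent with the same rule.

voicing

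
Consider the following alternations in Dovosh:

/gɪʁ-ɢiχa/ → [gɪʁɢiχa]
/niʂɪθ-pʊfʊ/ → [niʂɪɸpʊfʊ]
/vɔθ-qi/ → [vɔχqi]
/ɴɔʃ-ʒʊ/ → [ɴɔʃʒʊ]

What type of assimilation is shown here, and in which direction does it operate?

regressive place assimilation

Underlying /θ/ is realised as [ɸ] next to /p/; /p/ itself does not change.
The change dental → bilabial matches the place of the following /p/, identifying this as place assimilation.
Manner and voice are unchanged, so the assimilation is partial, not total.
The other alternating form patterns the same way: /θ/ → [χ] before /q/ (dental → uvular, matching uvular) — only place changes, and always toward the following segment.
No alternation appears in [gɪʁɢiχa], [ɴɔʃʒʊ]: there the adjacent consonants already agree in place (/ʁ/ and /ɢ/ are both uvular; /ʃ/ and /ʒ/ are both postalveolar), so these forms are consistent with the same rule.
Since the segment that changes precedes the conditioning segment, the assimilation is regressive.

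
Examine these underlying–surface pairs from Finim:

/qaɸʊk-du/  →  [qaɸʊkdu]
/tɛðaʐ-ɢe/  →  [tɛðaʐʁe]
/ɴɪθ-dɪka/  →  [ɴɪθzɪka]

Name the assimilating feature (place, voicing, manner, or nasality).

manner

The segment that alternates is /ɢ/, which surfaces as [ʁ] when adjacent to /ʐ/.
The change stop → fricative matches the manner of the preceding /ʐ/, identifying this as manner assimilation.
The other alternating form patterns the same way: /d/ → [z] after /θ/ (stop → fricative, matching a fricative) — only manner changes, and always toward the preceding segment.
Nothing changes in [qaɸʊkdu]: there the adjacent consonants already agree in manner (/d/ and /k/ are both stops), so this form is consistent with the same rule.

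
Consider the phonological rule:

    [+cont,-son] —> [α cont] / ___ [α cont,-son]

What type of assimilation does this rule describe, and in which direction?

regressive manner assimilation

The rule copies [cont] (continuancy) from the environment onto the target fricatives; since [±cont] encodes the stop/fricative manner contrast, the assimilating dimension is manner.
Since the environment is written after the underscore, the trigger follows the target; the direction is regressive.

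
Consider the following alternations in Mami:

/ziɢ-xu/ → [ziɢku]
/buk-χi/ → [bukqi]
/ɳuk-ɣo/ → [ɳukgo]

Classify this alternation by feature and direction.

progressive manner assimilation

Underlying /x/ is realised as [k] next to /ɢ/; /ɢ/ itself does not change.
The change fricative → stop matches the manner of the preceding /ɢ/, identifying this as manner assimilation.
Place and voice are unchanged, so the assimilation is partial, not total.
The same holds elsewhere in the data: /χ/ → [q] after /k/ (fricative → stop, matching a stop); /ɣ/ → [g] after /k/ (fricative → stop, matching a stop) — only manner changes, and always toward the preceding segment.
The trigger is the preceding segment, so the direction is progressive (perseverative).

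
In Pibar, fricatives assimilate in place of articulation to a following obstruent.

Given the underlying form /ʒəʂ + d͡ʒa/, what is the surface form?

[ʒəʃd͡ʒa]

The rule targets /ʂ/ (voiceless retroflex fricative), which sits before the trigger /d͡ʒ/ (postalveolar).
Changing only its place to postalveolar gives [ʃ] — the voiceless postalveolar fricative.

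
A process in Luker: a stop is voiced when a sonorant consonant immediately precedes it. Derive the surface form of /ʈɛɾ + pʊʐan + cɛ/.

[ʈɛɾbʊʐanɟɛ]

The rule targets /p/ (voiceless bilabial stop), which sits after the trigger /ɾ/ (voiced).
The voiced bilabial stop is [b], so /p/ → [b].
The same rule applies at the second boundary: /c/ → [ɟ] next to /n/.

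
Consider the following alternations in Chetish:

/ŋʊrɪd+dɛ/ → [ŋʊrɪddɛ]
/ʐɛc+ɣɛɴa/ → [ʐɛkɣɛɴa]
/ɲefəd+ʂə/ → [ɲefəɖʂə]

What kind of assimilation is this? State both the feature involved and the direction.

Comparing underlying and surface forms, /c/ → [k] is the alternation; the neighbouring /ɣ/ is constant.
The change palatal → velar matches the place of the following /ɣ/, identifying this as place assimilation.
Manner and voice are unchanged, so the assimilation is partial, not total.
The other alternating form patterns the same way: /d/ → [ɖ] before /ʂ/ (alveolar → retroflex, matching retroflex) — only place changes, and always toward the following segment.
No alternation appears in [ŋʊrɪddɛ]: there the adjacent consonants already agree in place (/d/ and /d/ are both alveolar), so this form is consistent with the same rule.
Since the segment that changes precedes the conditioning segment, the assimilation is regressive.

regressive place assimilation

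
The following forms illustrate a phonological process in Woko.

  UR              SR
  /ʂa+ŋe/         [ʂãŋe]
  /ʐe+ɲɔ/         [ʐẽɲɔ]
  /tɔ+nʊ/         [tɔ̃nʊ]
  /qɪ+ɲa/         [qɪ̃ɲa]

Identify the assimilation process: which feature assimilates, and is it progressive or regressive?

regressive nasality assimilation (vowel nasalisation)

The vowel /a/ surfaces as nasalised [ã] next to the following nasal /ŋ/ — it has acquired the [+nasal] feature of its neighbour.
The other forms show the same pattern: /e/ → [ẽ] before /ɲ/; /ɔ/ → [ɔ̃] before /n/; /ɪ/ → [ɪ̃] before /ɲ/ — each time a vowel is nasalised next to a following nasal.
Because the conditioning nasal is to the right of the vowel that changes, the process is regressive (anticipatory).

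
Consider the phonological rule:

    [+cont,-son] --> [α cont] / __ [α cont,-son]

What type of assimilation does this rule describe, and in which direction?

regressive manner assimilation

The rule copies [cont] (continuancy) from the environment onto the target fricatives; since [±cont] encodes the stop/fricative manner contrast, the assimilating dimension is manner.
The conditioning segment sits to the right of the focus bar, meaning the trigger follows the segment that changes — regressive assimilation.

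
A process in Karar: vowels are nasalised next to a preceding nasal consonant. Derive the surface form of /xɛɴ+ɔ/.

[xɛɴɔ̃]

/ɔ/ sits next to the nasal /ɴ/ and is therefore nasalised to [ɔ̃].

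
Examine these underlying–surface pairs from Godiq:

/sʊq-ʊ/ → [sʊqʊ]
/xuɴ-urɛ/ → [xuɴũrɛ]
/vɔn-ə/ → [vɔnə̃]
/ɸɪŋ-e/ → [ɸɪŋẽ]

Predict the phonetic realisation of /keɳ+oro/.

[keɳõro]

The data show progressive nasality assimilation (vowel nasalisation): /u/ → [ũ] after /ɴ/; /ə/ → [ə̃] after /n/; /e/ → [ẽ] after /ŋ/ — a vowel is nasalised by an immediately preceding nasal consonant.
No change occurs in [sʊqʊ] because the vowel at the boundary is adjacent to an oral consonant, not a nasal (/ʊ/ next to /q/).
/o/ sits next to the nasal /ɳ/ and is therefore nasalised to [õ].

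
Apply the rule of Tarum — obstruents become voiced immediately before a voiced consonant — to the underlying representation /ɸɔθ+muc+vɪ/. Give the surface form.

[ɸɔðmuɟvɪ]

The rule targets /θ/ (voiceless dental fricative), which sits before the trigger /m/ (voiced).
The voiced dental fricative is [ð], so /θ/ → [ð].
At the second juncture, /c/ likewise becomes [ɟ] adjacent to /v/.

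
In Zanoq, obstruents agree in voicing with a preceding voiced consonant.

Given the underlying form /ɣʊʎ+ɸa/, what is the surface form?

[ɣʊʎβa]

/ɸ/ is a voiceless bilabial fricative. The preceding trigger /ʎ/ is voiced, so /ɸ/ must become voiced as well.
Changing only its voicing to voiced gives [β] — the voiced bilabial fricative.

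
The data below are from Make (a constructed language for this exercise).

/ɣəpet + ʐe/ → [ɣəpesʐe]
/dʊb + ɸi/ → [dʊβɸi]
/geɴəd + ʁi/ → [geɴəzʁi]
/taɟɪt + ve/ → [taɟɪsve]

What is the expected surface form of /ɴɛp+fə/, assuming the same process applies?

The data show regressive manner assimilation: /t/ → [s] before /ʐ/; /b/ → [β] before /ɸ/; /d/ → [z] before /ʁ/; /t/ → [s] before /v/. In each pair only manner changes, matching the following consonant, while place and voice stay constant.
/p/ is a voiceless bilabial stop. The following trigger /f/ is a fricative, so /p/ must become a fricative as well.
Changing only its manner to fricative gives [ɸ] — the voiceless bilabial fricative.

[ɴɛɸfə]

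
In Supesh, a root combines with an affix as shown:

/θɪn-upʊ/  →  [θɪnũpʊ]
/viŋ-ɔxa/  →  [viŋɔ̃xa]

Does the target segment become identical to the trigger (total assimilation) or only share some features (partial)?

partial assimilation

The vowel /u/ surfaces as nasalised [ũ] next to the preceding nasal /n/ — it has acquired the [+nasal] feature of its neighbour.
The other form shows the same pattern: /ɔ/ → [ɔ̃] after /ŋ/ — each time a vowel is nasalised next to a preceding nasal.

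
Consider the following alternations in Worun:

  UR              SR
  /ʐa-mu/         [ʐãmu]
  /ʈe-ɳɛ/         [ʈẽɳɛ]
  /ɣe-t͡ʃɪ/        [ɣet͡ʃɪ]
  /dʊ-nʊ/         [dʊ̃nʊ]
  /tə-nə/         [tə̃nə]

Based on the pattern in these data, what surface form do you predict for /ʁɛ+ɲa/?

The data show regressive nasality assimilation (vowel nasalisation): /a/ → [ã] before /m/; /e/ → [ẽ] before /ɳ/; /ʊ/ → [ʊ̃] before /n/; /ə/ → [ə̃] before /n/ — a vowel is nasalised by an immediately following nasal consonant.
No change occurs in [ɣet͡ʃɪ] because the vowel at the boundary is adjacent to an oral consonant, not a nasal (/e/ next to /t͡ʃ/).
The vowel /ɛ/ is adjacent to the following nasal /ɲ/, so it acquires [+nasal] and surfaces as [ɛ̃].

[ʁɛ̃ɲa]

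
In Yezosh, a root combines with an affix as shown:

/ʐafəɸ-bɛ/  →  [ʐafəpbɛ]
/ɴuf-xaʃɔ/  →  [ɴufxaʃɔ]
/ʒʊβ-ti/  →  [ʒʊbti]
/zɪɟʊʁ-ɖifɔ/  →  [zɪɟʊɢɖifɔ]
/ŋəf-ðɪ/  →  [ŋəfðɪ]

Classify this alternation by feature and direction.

regressive manner assimilation

Underlying /ɸ/ is realised as [p] next to /b/; /b/ itself does not change.
The change fricative → stop matches the manner of the following /b/, identifying this as manner assimilation.
Place and voice are unchanged, so the assimilation is partial, not total.
The same holds elsewhere in the data: /β/ → [b] before /t/ (fricative → stop, matching a stop); /ʁ/ → [ɢ] before /ɖ/ (fricative → stop, matching a stop) — only manner changes, and always toward the following segment.
No alternation appears in [ɴufxaʃɔ], [ŋəfðɪ]: there the adjacent consonants already agree in manner (/f/ and /x/ are both fricatives; /f/ and /ð/ are both fricatives), so these forms are consistent with the same rule.
Since the segment that changes precedes the conditioning segment, the assimilation is regressive.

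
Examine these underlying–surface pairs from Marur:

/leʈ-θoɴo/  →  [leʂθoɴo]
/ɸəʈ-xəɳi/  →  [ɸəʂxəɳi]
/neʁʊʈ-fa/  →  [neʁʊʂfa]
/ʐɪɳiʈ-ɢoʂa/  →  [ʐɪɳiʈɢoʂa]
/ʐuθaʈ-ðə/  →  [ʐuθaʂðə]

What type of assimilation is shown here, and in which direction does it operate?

regressive manner assimilation

The segment that alternates is /ʈ/, which surfaces as [ʂ] when adjacent to /θ/.
/ʈ/ is a stop while /θ/ is a fricative; the output [ʂ] is a fricative, matching the trigger — so the feature that spreads is manner.
Place and voice are unchanged, so the assimilation is partial, not total.
The same holds elsewhere in the data: /ʈ/ → [ʂ] before /x/ (stop → fricative, matching a fricative); /ʈ/ → [ʂ] before /f/ (stop → fricative, matching a fricative); /ʈ/ → [ʂ] before /ð/ (stop → fricative, matching a fricative) — only manner changes, and always toward the following segment.
No alternation appears in [ʐɪɳiʈɢoʂa]: there the adjacent consonants already agree in manner (/ʈ/ and /ɢ/ are both stops), so this form is consistent with the same rule.
The trigger is the following segment, so the direction is regressive (anticipatory).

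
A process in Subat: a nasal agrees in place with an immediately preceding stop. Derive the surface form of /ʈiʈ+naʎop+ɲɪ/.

The rule targets /n/ (voiced alveolar nasal), which sits after the trigger /ʈ/ (retroflex).
Changing only its place to retroflex gives [ɳ] — the voiced retroflex nasal.
The same rule applies at the second boundary: /ɲ/ → [m] next to /p/.

[ʈiʈɳaʎopmɪ]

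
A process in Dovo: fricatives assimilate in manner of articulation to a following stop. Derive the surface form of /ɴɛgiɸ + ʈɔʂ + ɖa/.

[ɴɛgipʈɔʈɖa]

/ɸ/ is a voiceless bilabial fricative. The following trigger /ʈ/ is a stop, so /ɸ/ must become a stop as well.
A voiceless bilabial stop is [p], so the surface segment is [p].
The same rule applies at the second boundary: /ʂ/ → [ʈ] next to /ɖ/.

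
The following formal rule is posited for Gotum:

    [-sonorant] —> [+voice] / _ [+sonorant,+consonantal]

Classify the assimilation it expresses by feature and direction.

regressive voicing assimilation

The structural change is [+voice], and the conditioning segment [+sonorant,+consonantal] (a sonorant consonant) is itself voiced, so the target comes to share the voicing of its neighbour — voicing assimilation.
The conditioning segment sits to the right of the focus bar, meaning the trigger follows the segment that changes — regressive assimilation.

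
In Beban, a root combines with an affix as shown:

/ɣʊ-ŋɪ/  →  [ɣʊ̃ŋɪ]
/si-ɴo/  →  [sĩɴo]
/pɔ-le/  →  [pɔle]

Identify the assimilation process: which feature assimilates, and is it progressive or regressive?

The vowel /ʊ/ surfaces as nasalised [ʊ̃] next to the following nasal /ŋ/ — it has acquired the [+nasal] feature of its neighbour.
Likewise in the remaining data: /i/ → [ĩ] before /ɴ/ — each time a vowel is nasalised next to a following nasal.
No change occurs in [pɔle] because the vowel at the boundary is adjacent to an oral consonant, not a nasal (/ɔ/ next to /l/).
Because the conditioning nasal is to the right of the vowel that changes, the process is regressive (anticipatory).

regressive nasality assimilation (vowel nasalisation)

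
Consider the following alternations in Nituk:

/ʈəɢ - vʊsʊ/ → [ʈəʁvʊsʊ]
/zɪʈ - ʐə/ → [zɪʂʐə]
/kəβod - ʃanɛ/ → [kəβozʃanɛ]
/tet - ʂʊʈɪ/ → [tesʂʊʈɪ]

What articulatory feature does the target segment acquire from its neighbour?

Comparing underlying and surface forms, /ɢ/ → [ʁ] is the alternation; the neighbouring /v/ is constant.
/ɢ/ is a stop while /v/ is a fricative; the output [ʁ] is a fricative, matching the trigger — so the feature that spreads is manner.
The same holds elsewhere in the data: /ʈ/ → [ʂ] before /ʐ/ (stop → fricative, matching a fricative); /d/ → [z] before /ʃ/ (stop → fricative, matching a fricative); /t/ → [s] before /ʂ/ (stop → fricative, matching a fricative) — only manner changes, and always toward the following segment.

manner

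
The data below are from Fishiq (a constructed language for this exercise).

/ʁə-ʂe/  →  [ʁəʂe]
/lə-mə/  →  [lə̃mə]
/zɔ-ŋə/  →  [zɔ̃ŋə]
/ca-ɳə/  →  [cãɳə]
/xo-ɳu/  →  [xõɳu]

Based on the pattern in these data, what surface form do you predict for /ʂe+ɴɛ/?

The data show regressive nasality assimilation (vowel nasalisation): /ə/ → [ə̃] before /m/; /ɔ/ → [ɔ̃] before /ŋ/; /a/ → [ã] before /ɳ/; /o/ → [õ] before /ɳ/ — a vowel is nasalised by an immediately following nasal consonant.
No change occurs in [ʁəʂe] because the vowel at the boundary is adjacent to an oral consonant, not a nasal (/ə/ next to /ʂ/).
The vowel /e/ is adjacent to the following nasal /ɴ/, so it acquires [+nasal] and surfaces as [ẽ].

[ʂẽɴɛ]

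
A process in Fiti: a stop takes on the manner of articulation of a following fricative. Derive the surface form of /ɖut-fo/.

[ɖusfo]

The rule targets /t/ (voiceless alveolar stop), which sits before the trigger /f/ (fricative).
The voiceless alveolar fricative is [s], so /t/ → [s].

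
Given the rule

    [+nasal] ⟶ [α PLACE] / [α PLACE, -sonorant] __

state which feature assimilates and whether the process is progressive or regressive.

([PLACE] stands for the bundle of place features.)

The rule copies the place features (abbreviated [PLACE]) from the environment onto the target, so the assimilating feature is place.
Since the environment is written before the underscore, the trigger precedes the target; the direction is progressive.

progressive place assimilation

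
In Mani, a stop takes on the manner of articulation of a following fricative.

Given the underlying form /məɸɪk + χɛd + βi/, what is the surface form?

The rule targets /k/ (voiceless velar stop), which sits before the trigger /χ/ (fricative).
A voiceless velar fricative is [x], so the surface segment is [x].
The same rule applies at the second boundary: /d/ → [z] next to /β/.

[məɸɪxχɛzβi]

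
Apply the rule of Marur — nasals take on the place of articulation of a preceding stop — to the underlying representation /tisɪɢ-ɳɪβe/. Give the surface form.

[tisɪɢɴɪβe]

The rule targets /ɳ/ (voiced retroflex nasal), which sits after the trigger /ɢ/ (uvular).
A voiced uvular nasal is [ɴ], so the surface segment is [ɴ].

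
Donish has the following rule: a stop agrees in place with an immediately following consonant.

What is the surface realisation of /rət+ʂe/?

[rəʈʂe]

/t/ is a voiceless alveolar stop. The following trigger /ʂ/ is retroflex, so /t/ must become retroflex as well.
A voiceless retroflex stop is [ʈ], so the surface segment is [ʈ].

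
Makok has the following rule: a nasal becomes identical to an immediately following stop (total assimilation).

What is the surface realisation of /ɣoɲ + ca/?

/ɲ/ is the segment targeted by the rule; it sits immediately before /c/, so it assimilates completely and surfaces as [c].

[ɣocca]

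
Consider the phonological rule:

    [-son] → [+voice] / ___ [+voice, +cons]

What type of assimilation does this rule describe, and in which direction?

The structural change is [+voice], and the conditioning segment [+voice, +cons] (a voiced consonant) is itself voiced, so the target comes to share the voicing of its neighbour — voicing assimilation.
Since the environment is written after the underscore, the trigger follows the target; the direction is regressive.

regressive voicing assimilation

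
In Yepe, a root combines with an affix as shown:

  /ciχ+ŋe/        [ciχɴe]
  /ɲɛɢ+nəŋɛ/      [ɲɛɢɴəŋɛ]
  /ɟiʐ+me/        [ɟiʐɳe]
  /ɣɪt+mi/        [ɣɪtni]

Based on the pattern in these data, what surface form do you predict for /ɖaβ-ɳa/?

[ɖaβma]

The data show progressive place assimilation: /ŋ/ → [ɴ] after /χ/; /n/ → [ɴ] after /ɢ/; /m/ → [ɳ] after /ʐ/; /m/ → [n] after /t/. In each pair only place changes, matching the preceding consonant, while manner and voice stay constant.
/ɳ/ is a voiced retroflex nasal. The preceding trigger /β/ is bilabial, so /ɳ/ must become bilabial as well.
The voiced bilabial nasal is [m], so /ɳ/ → [m].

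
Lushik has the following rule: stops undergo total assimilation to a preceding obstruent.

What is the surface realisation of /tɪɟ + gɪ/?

[tɪɟɟɪ]

/g/ is the segment targeted by the rule; it sits immediately after /ɟ/, so it assimilates completely and surfaces as [ɟ].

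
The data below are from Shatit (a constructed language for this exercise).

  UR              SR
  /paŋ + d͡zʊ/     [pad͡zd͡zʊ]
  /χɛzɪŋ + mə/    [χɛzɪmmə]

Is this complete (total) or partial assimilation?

The segment that alternates is /ŋ/, which surfaces as [d͡z] when adjacent to /d͡z/.
The output [d͡z] is identical to the trigger /d͡z/ — every feature (place, manner, voicing) has been copied — so this is total assimilation.
The other form behaves the same way: /ŋ/ → [m] before /m/ — in each case the output is a copy of the following consonant.

total assimilation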